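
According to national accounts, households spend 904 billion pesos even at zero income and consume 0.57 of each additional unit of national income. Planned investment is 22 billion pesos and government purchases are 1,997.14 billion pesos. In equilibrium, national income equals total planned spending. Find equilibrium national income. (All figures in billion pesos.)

Y = 6798

Y = C + I + G = 904 + 0.57Y + 22 + 1997.14
Y − 0.57Y = 2923.14
0.43Y = 2923.14, so Y = 2923.14/0.43 = 6798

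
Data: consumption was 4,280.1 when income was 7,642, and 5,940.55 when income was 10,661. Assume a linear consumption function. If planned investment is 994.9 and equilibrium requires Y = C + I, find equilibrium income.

MPC = (5940.55 − 4280.1)/(10661 − 7642) = 1660.45/3019 = 0.55
a = 4280.1 − 0.55(7642) = 77
Equilibrium: Y = 77 + 0.55Y + 994.9
0.45Y = 1071.9, so Y = 1071.9/0.45 = 2382

Y = 2382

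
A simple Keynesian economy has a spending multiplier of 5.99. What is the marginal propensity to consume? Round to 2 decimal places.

MPC = 0.83

k = 1/(1 − MPC), so 1 − MPC = 1/k = 1/5.99 = 0.1669
MPC = 1 − 0.1669 = 0.83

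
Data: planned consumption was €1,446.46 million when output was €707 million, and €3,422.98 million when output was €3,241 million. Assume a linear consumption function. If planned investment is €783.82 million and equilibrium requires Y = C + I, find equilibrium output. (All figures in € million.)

MPC = (3422.98 − 1446.46)/(3241 − 707) = 1976.52/2534 = 0.78
a = 1446.46 − 0.78(707) = 895
Equilibrium: Y = 895 + 0.78Y + 783.82
0.22Y = 1678.82, so Y = 1678.82/0.22 = 7631

Y = 7631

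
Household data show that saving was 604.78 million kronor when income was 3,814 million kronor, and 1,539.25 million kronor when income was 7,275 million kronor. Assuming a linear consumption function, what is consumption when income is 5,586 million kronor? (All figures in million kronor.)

C = 4502.78

MPS = ΔS/ΔY = (1539.25 − 604.78)/(7275 − 3814) = 934.47/3461 = 0.27
MPC = 1 − MPS = 0.73
Autonomous saving = 604.78 − 0.27(3814) = -425, so a = 425
C = 425 + 0.73(5586) = 425 + 4077.78 = 4502.78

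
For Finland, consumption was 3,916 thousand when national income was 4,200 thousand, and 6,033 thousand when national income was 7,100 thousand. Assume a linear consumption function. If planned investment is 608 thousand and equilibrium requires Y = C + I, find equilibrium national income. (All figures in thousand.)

Y = 5400

MPC = (6033 − 3916)/(7100 − 4200) = 2117/2900 = 0.73
a = 3916 − 0.73(4200) = 850
Equilibrium: Y = 850 + 0.73Y + 608
0.27Y = 1458, so Y = 1458/0.27 = 5400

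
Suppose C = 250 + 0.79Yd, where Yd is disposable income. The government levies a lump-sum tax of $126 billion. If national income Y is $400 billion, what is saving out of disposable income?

Yd = Y − T = 400 − 126 = 274
C = 250 + 0.79(274) = 250 + 216.46 = 466.46
S = Yd − C = 274 − 466.46 = -192.46

S = -192.46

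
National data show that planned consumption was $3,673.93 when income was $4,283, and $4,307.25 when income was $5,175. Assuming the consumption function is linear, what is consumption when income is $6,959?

MPC = (4307.25 − 3673.93)/(5175 − 4283) = 633.32/892 = 0.71
a = 3673.93 − 0.71(4283) = 3673.93 − 3040.93 = 633
C = 633 + 0.71(6959) = 633 + 4940.89 = 5573.89

C = 5573.89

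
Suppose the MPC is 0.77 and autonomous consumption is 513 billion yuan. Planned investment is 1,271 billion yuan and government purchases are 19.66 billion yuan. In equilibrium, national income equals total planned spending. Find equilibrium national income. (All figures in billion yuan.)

Y = 7842

Y = C + I + G = 513 + 0.77Y + 1271 + 19.66
Y − 0.77Y = 1803.66
0.23Y = 1803.66, so Y = 1803.66/0.23 = 7842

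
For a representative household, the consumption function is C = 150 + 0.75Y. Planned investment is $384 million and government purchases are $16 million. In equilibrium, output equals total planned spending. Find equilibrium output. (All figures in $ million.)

Y = C + I + G = 150 + 0.75Y + 384 + 16
Y − 0.75Y = 550
0.25Y = 550, so Y = 550/0.25 = 2200

Y = 2200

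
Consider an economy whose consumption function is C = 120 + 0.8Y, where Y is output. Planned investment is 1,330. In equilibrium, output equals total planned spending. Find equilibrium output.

Y = 7250

Y = C + I = 120 + 0.8Y + 1330
Y − 0.8Y = 1450
0.2Y = 1450, so Y = 1450/0.2 = 7250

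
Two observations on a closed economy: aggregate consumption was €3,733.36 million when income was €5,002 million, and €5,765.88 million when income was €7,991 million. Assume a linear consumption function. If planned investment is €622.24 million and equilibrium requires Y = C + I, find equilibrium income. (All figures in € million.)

Y = 2982

MPC = (5765.88 − 3733.36)/(7991 − 5002) = 2032.52/2989 = 0.68
a = 3733.36 − 0.68(5002) = 332
Equilibrium: Y = 332 + 0.68Y + 622.24
0.32Y = 954.24, so Y = 954.24/0.32 = 2982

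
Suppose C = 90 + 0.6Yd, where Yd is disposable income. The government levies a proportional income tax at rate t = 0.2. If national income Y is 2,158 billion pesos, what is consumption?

Yd = (1 − 0.2)(2158) = 0.8(2158) = 1726.4
C = 90 + 0.6(1726.4) = 90 + 1035.84 = 1125.84

C = 1125.84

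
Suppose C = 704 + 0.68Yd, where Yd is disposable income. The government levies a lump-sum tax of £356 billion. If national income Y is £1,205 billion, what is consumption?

C = 1281.32

Yd = Y − T = 1205 − 356 = 849
C = 704 + 0.68(849) = 704 + 577.32 = 1281.32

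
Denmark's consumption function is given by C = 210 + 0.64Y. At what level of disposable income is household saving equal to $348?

S = Y − C = -210 + 0.36Y
-210 + 0.36Y = 348, so 0.36Y = 558 and Y = 1550

Y = 1550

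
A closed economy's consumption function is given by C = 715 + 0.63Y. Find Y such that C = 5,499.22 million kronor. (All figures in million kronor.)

715 + 0.63Y = 5499.22
0.63Y = 4784.22, so Y = 4784.22/0.63 = 7594

Y = 7594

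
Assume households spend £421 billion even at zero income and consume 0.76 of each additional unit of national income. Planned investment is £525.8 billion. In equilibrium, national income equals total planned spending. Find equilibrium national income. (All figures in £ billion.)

Y = C + I = 421 + 0.76Y + 525.8
Y − 0.76Y = 946.8
0.24Y = 946.8, so Y = 946.8/0.24 = 3945

Y = 3945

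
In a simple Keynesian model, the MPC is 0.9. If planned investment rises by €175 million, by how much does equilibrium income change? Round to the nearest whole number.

The multiplier is 1/(1 − MPC) = 1/0.1.
ΔY = 175/0.1 = 1750.00 ≈ 1750

ΔY ≈ 1750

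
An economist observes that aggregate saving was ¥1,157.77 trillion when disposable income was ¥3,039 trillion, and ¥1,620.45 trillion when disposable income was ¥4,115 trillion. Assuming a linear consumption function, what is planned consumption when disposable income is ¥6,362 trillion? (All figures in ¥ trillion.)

MPS = ΔS/ΔY = (1620.45 − 1157.77)/(4115 − 3039) = 462.68/1076 = 0.43
MPC = 1 − MPS = 0.57
Autonomous saving = 1157.77 − 0.43(3039) = -149, so a = 149
C = 149 + 0.57(6362) = 149 + 3626.34 = 3775.34

C = 3775.34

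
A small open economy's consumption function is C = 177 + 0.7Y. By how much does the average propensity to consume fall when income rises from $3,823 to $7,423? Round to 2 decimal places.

At Y = 3823: C = 177 + 0.7(3823) = 2853.1, APC = 2853.1/3823 = 0.746
At Y = 7423: C = 5373.1, APC = 5373.1/7423 = 0.724
Fall in APC = 0.746 − 0.724 = 0.022 ≈ 0.02

ΔAPC = 0.02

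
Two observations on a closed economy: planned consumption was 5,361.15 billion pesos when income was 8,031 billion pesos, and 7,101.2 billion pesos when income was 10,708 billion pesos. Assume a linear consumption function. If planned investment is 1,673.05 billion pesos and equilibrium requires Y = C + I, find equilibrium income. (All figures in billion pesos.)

MPC = (7101.2 − 5361.15)/(10708 − 8031) = 1740.05/2677 = 0.65
a = 5361.15 − 0.65(8031) = 141
Equilibrium: Y = 141 + 0.65Y + 1673.05
0.35Y = 1814.05, so Y = 1814.05/0.35 = 5183

Y = 5183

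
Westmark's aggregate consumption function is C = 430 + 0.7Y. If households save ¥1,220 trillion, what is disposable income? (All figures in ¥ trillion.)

S = Y − C = -430 + 0.3Y
-430 + 0.3Y = 1220, so 0.3Y = 1650 and Y = 5500

Y = 5500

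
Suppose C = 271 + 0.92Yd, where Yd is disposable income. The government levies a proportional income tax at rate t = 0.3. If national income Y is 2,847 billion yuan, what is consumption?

C = 2104.468

Yd = (1 − 0.3)(2847) = 0.7(2847) = 1992.9
C = 271 + 0.92(1992.9) = 271 + 1833.468 = 2104.468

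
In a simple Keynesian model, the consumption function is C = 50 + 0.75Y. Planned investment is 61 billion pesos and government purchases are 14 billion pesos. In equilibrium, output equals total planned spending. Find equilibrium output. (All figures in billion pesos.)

Y = C + I + G = 50 + 0.75Y + 61 + 14
Y − 0.75Y = 125
0.25Y = 125, so Y = 125/0.25 = 500

Y = 500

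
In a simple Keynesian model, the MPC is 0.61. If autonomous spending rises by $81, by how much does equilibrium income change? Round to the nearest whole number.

The multiplier is 1/(1 − MPC) = 1/0.39.
ΔY = 81/0.39 = 207.69 ≈ 208

ΔY ≈ 208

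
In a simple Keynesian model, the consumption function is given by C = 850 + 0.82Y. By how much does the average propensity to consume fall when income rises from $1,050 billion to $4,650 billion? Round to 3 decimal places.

At Y = 1050: C = 850 + 0.82(1050) = 1711, APC = 1711/1050 = 1.6295
At Y = 4650: C = 4663, APC = 4663/4650 = 1.0028
Fall in APC = 1.6295 − 1.0028 = 0.6267 ≈ 0.627

ΔAPC = 0.627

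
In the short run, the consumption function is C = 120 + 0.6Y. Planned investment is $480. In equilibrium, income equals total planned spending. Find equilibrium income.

Y = 1500

Y = C + I = 120 + 0.6Y + 480
Y − 0.6Y = 600
0.4Y = 600, so Y = 600/0.4 = 1500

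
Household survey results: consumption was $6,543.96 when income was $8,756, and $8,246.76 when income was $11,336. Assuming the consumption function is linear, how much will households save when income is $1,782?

MPC = (8246.76 − 6543.96)/(11336 − 8756) = 1702.8/2580 = 0.66
a = 6543.96 − 0.66(8756) = 6543.96 − 5778.96 = 765
C = 765 + 0.66(1782) = 1941.12
S = 1782 − 1941.12 = -159.12

S = -159.12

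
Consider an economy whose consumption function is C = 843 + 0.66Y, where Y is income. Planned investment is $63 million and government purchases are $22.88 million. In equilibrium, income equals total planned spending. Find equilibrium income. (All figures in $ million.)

Y = C + I + G = 843 + 0.66Y + 63 + 22.88
Y − 0.66Y = 928.88
0.34Y = 928.88, so Y = 928.88/0.34 = 2732

Y = 2732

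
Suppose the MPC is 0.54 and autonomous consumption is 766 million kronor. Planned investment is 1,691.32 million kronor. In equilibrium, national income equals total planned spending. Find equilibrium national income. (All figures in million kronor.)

Y = 5342

Y = C + I = 766 + 0.54Y + 1691.32
Y − 0.54Y = 2457.32
0.46Y = 2457.32, so Y = 2457.32/0.46 = 5342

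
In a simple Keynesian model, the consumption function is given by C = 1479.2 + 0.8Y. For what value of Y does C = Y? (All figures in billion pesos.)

Y = 7396

At break-even, C = Y: 1479.2 + 0.8Y = Y
0.2Y = 1479.2, so Y = 1479.2/0.2 = 7396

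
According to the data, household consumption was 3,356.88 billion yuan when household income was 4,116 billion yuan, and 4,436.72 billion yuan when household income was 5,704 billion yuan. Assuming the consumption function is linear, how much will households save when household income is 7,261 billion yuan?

S = 1765.52

MPC = (4436.72 − 3356.88)/(5704 − 4116) = 1079.84/1588 = 0.68
a = 3356.88 − 0.68(4116) = 3356.88 − 2798.88 = 558
C = 558 + 0.68(7261) = 5495.48
S = 7261 − 5495.48 = 1765.52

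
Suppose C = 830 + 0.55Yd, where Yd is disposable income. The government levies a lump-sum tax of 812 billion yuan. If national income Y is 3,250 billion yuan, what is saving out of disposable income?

S = 267.1

Yd = Y − T = 3250 − 812 = 2438
C = 830 + 0.55(2438) = 830 + 1340.9 = 2170.9
S = Yd − C = 2438 − 2170.9 = 267.1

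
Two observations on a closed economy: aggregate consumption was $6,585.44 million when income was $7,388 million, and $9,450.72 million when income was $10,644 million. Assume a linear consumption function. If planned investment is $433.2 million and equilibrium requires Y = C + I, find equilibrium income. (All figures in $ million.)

MPC = (9450.72 − 6585.44)/(10644 − 7388) = 2865.28/3256 = 0.88
a = 6585.44 − 0.88(7388) = 84
Equilibrium: Y = 84 + 0.88Y + 433.2
0.12Y = 517.2, so Y = 517.2/0.12 = 4310

Y = 4310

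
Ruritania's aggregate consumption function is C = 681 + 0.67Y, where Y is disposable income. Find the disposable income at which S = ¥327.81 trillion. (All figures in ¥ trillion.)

S = Y − C = -681 + 0.33Y
-681 + 0.33Y = 327.81, so 0.33Y = 1008.81 and Y = 3057

Y = 3057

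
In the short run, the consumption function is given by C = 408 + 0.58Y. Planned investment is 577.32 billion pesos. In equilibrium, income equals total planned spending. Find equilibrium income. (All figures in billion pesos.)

Y = 2346

Y = C + I = 408 + 0.58Y + 577.32
Y − 0.58Y = 985.32
0.42Y = 985.32, so Y = 985.32/0.42 = 2346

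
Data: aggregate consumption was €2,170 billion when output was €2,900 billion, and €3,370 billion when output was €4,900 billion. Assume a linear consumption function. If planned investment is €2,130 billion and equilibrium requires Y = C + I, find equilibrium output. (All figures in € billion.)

MPC = (3370 − 2170)/(4900 − 2900) = 1200/2000 = 0.6
a = 2170 − 0.6(2900) = 430
Equilibrium: Y = 430 + 0.6Y + 2130
0.4Y = 2560, so Y = 2560/0.4 = 6400

Y = 6400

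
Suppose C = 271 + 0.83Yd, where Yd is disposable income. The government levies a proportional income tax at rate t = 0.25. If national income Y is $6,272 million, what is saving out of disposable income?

S = 528.68

Yd = (1 − 0.25)(6272) = 0.75(6272) = 4704
C = 271 + 0.83(4704) = 271 + 3904.32 = 4175.32
S = Yd − C = 4704 − 4175.32 = 528.68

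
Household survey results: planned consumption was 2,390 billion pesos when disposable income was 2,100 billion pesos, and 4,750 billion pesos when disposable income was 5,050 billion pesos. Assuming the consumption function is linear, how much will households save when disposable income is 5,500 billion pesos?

S = 390

MPC = (4750 − 2390)/(5050 − 2100) = 2360/2950 = 0.8
a = 2390 − 0.8(2100) = 2390 − 1680 = 710
C = 710 + 0.8(5500) = 5110
S = 5500 − 5110 = 390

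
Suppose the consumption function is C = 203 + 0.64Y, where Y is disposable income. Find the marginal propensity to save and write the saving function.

MPS = 1 − MPC = 1 − 0.64 = 0.36
S = Y − C = -203 + 0.36Y

MPS = 0.36; S = -203 + 0.36Y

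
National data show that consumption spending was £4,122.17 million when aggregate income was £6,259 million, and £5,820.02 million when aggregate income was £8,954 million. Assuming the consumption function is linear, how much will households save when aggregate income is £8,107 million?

S = 2820.59

MPC = (5820.02 − 4122.17)/(8954 − 6259) = 1697.85/2695 = 0.63
a = 4122.17 − 0.63(6259) = 4122.17 − 3943.17 = 179
C = 179 + 0.63(8107) = 5286.41
S = 8107 − 5286.41 = 2820.59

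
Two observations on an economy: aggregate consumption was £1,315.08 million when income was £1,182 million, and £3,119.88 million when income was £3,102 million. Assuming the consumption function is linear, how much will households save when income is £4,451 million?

MPC = (3119.88 − 1315.08)/(3102 − 1182) = 1804.8/1920 = 0.94
a = 1315.08 − 0.94(1182) = 1315.08 − 1111.08 = 204
C = 204 + 0.94(4451) = 4387.94
S = 4451 − 4387.94 = 63.06

S = 63.06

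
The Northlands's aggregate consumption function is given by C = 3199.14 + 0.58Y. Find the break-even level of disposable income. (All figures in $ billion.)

At break-even, C = Y: 3199.14 + 0.58Y = Y
0.42Y = 3199.14, so Y = 3199.14/0.42 = 7617

Y = 7617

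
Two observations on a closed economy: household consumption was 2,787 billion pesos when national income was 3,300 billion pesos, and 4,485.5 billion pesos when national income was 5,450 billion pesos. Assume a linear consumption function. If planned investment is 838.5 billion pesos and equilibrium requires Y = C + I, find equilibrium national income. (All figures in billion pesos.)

Y = 4850

MPC = (4485.5 − 2787)/(5450 − 3300) = 1698.5/2150 = 0.79
a = 2787 − 0.79(3300) = 180
Equilibrium: Y = 180 + 0.79Y + 838.5
0.21Y = 1018.5, so Y = 1018.5/0.21 = 4850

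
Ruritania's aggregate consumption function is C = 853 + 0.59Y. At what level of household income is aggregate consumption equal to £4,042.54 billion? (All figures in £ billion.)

853 + 0.59Y = 4042.54
0.59Y = 3189.54, so Y = 3189.54/0.59 = 5406

Y = 5406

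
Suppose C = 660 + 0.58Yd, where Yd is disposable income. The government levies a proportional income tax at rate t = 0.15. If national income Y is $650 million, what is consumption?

Yd = (1 − 0.15)(650) = 0.85(650) = 552.5
C = 660 + 0.58(552.5) = 660 + 320.45 = 980.45

C = 980.45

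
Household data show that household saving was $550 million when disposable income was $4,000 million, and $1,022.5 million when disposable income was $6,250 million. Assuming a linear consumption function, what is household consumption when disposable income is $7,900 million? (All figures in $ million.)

MPS = ΔS/ΔY = (1022.5 − 550)/(6250 − 4000) = 472.5/2250 = 0.21
MPC = 1 − MPS = 0.79
Autonomous saving = 550 − 0.21(4000) = -290, so a = 290
C = 290 + 0.79(7900) = 290 + 6241 = 6531

C = 6531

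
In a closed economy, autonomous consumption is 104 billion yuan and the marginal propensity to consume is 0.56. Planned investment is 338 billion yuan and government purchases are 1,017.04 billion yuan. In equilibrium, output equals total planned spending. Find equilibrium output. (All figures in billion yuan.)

Y = C + I + G = 104 + 0.56Y + 338 + 1017.04
Y − 0.56Y = 1459.04
0.44Y = 1459.04, so Y = 1459.04/0.44 = 3316

Y = 3316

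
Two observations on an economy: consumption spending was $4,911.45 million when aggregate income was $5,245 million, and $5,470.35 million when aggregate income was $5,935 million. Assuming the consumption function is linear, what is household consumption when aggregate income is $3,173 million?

MPC = (5470.35 − 4911.45)/(5935 − 5245) = 558.9/690 = 0.81
a = 4911.45 − 0.81(5245) = 4911.45 − 4248.45 = 663
C = 663 + 0.81(3173) = 663 + 2570.13 = 3233.13

C = 3233.13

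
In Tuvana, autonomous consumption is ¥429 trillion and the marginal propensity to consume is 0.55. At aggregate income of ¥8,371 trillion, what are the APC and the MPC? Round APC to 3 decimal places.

APC = 0.601; MPC = 0.55

MPC = 0.55 (the slope of the consumption function)
C = 429 + 0.55(8371) = 5033.05, so APC = 5033.05/8371 = 0.601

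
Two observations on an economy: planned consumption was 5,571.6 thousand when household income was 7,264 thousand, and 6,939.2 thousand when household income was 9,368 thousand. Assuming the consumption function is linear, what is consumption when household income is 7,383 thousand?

C = 5648.95

MPC = (6939.2 − 5571.6)/(9368 − 7264) = 1367.6/2104 = 0.65
a = 5571.6 − 0.65(7264) = 5571.6 − 4721.6 = 850
C = 850 + 0.65(7383) = 850 + 4798.95 = 5648.95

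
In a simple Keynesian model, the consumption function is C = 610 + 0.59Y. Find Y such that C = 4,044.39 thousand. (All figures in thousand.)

Y = 5821

610 + 0.59Y = 4044.39
0.59Y = 3434.39, so Y = 3434.39/0.59 = 5821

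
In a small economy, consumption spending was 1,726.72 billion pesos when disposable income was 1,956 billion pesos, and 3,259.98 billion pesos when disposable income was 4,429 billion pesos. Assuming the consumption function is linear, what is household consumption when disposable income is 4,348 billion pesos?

C = 3209.76

MPC = (3259.98 − 1726.72)/(4429 − 1956) = 1533.26/2473 = 0.62
a = 1726.72 − 0.62(1956) = 1726.72 − 1212.72 = 514
C = 514 + 0.62(4348) = 514 + 2695.76 = 3209.76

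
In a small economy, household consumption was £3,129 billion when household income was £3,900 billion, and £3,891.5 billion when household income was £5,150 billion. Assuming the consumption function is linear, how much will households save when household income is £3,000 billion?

S = 420

MPC = (3891.5 − 3129)/(5150 − 3900) = 762.5/1250 = 0.61
a = 3129 − 0.61(3900) = 3129 − 2379 = 750
C = 750 + 0.61(3000) = 2580
S = 3000 − 2580 = 420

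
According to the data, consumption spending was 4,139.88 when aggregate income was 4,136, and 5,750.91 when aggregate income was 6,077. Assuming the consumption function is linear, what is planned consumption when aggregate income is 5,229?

MPC = (5750.91 − 4139.88)/(6077 − 4136) = 1611.03/1941 = 0.83
a = 4139.88 − 0.83(4136) = 4139.88 − 3432.88 = 707
C = 707 + 0.83(5229) = 707 + 4340.07 = 5047.07

C = 5047.07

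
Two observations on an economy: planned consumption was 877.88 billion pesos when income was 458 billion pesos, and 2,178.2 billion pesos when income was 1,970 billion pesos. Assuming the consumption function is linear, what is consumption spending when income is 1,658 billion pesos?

C = 1909.88

MPC = (2178.2 − 877.88)/(1970 − 458) = 1300.32/1512 = 0.86
a = 877.88 − 0.86(458) = 877.88 − 393.88 = 484
C = 484 + 0.86(1658) = 484 + 1425.88 = 1909.88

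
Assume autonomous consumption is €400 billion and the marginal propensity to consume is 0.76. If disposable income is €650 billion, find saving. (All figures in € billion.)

S = -244

C = 400 + 0.76(650) = 400 + 494 = 894
S = Y − C = 650 − 894 = -244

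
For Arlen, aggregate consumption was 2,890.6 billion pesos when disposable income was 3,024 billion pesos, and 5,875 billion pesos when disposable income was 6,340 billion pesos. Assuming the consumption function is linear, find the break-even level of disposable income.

MPC = (5875 − 2890.6)/(6340 − 3024) = 2984.4/3316 = 0.9
a = 2890.6 − 0.9(3024) = 2890.6 − 2721.6 = 169
Break-even: Y = a/(1−MPC) = 169/0.1 = 1690

Y = 1690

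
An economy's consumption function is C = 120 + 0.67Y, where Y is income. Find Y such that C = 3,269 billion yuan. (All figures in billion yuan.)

Y = 4700

120 + 0.67Y = 3269
0.67Y = 3149, so Y = 3149/0.67 = 4700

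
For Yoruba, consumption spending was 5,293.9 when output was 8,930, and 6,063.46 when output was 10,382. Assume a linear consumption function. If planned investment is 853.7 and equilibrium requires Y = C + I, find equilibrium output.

Y = 3010

MPC = (6063.46 − 5293.9)/(10382 − 8930) = 769.56/1452 = 0.53
a = 5293.9 − 0.53(8930) = 561
Equilibrium: Y = 561 + 0.53Y + 853.7
0.47Y = 1414.7, so Y = 1414.7/0.47 = 3010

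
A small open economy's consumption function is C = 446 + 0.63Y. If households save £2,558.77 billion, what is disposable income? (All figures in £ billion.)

Y = 8121

S = Y − C = -446 + 0.37Y
-446 + 0.37Y = 2558.77, so 0.37Y = 3004.77 and Y = 8121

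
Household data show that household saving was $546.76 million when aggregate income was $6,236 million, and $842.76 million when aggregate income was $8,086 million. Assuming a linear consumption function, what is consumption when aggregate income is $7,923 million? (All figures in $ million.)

MPS = ΔS/ΔY = (842.76 − 546.76)/(8086 − 6236) = 296/1850 = 0.16
MPC = 1 − MPS = 0.84
Autonomous saving = 546.76 − 0.16(6236) = -451, so a = 451
C = 451 + 0.84(7923) = 451 + 6655.32 = 7106.32

C = 7106.32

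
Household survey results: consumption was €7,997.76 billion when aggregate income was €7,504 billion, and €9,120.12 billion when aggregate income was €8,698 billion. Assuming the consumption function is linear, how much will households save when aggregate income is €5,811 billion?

S = -595.34

MPC = (9120.12 − 7997.76)/(8698 − 7504) = 1122.36/1194 = 0.94
a = 7997.76 − 0.94(7504) = 7997.76 − 7053.76 = 944
C = 944 + 0.94(5811) = 6406.34
S = 5811 − 6406.34 = -595.34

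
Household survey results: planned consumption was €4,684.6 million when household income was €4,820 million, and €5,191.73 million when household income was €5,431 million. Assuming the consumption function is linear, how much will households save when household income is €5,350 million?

S = 225.5

MPC = (5191.73 − 4684.6)/(5431 − 4820) = 507.13/611 = 0.83
a = 4684.6 − 0.83(4820) = 4684.6 − 4000.6 = 684
C = 684 + 0.83(5350) = 5124.5
S = 5350 − 5124.5 = 225.5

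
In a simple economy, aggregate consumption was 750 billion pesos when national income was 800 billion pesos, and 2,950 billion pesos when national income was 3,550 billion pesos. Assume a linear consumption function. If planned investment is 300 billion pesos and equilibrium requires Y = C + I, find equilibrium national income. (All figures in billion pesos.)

MPC = (2950 − 750)/(3550 − 800) = 2200/2750 = 0.8
a = 750 − 0.8(800) = 110
Equilibrium: Y = 110 + 0.8Y + 300
0.2Y = 410, so Y = 410/0.2 = 2050

Y = 2050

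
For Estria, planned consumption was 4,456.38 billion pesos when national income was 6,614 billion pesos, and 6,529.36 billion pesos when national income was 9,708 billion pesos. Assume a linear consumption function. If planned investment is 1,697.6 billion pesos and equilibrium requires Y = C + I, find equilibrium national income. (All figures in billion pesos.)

MPC = (6529.36 − 4456.38)/(9708 − 6614) = 2072.98/3094 = 0.67
a = 4456.38 − 0.67(6614) = 25
Equilibrium: Y = 25 + 0.67Y + 1697.6
0.33Y = 1722.6, so Y = 1722.6/0.33 = 5220

Y = 5220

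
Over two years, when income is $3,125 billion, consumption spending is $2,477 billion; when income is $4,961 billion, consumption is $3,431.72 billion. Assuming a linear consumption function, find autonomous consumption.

a = 852

MPC = ΔC/ΔY = (3431.72 − 2477)/(4961 − 3125) = 954.72/1836 = 0.52
a = C − MPC·Y = 2477 − 0.52(3125) = 2477 − 1625 = 852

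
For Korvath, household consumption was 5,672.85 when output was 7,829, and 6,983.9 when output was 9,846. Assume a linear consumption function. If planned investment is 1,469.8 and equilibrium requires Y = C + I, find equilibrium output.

MPC = (6983.9 − 5672.85)/(9846 − 7829) = 1311.05/2017 = 0.65
a = 5672.85 − 0.65(7829) = 584
Equilibrium: Y = 584 + 0.65Y + 1469.8
0.35Y = 2053.8, so Y = 2053.8/0.35 = 5868

Y = 5868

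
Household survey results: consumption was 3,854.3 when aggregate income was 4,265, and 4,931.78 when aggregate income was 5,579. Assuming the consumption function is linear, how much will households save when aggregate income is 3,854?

S = 336.72

MPC = (4931.78 − 3854.3)/(5579 − 4265) = 1077.48/1314 = 0.82
a = 3854.3 − 0.82(4265) = 3854.3 − 3497.3 = 357
C = 357 + 0.82(3854) = 3517.28
S = 3854 − 3517.28 = 336.72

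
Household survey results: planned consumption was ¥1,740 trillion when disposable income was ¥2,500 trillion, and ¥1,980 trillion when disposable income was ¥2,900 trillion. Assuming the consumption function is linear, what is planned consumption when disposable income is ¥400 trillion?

C = 480

MPC = (1980 − 1740)/(2900 − 2500) = 240/400 = 0.6
a = 1740 − 0.6(2500) = 1740 − 1500 = 240
C = 240 + 0.6(400) = 240 + 240 = 480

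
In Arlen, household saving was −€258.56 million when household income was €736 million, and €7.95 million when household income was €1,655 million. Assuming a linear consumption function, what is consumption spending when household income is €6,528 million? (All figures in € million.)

C = 5106.88

MPS = ΔS/ΔY = (7.95 − (-258.56))/(1655 − 736) = 266.51/919 = 0.29
MPC = 1 − MPS = 0.71
Autonomous saving = -258.56 − 0.29(736) = -472, so a = 472
C = 472 + 0.71(6528) = 472 + 4634.88 = 5106.88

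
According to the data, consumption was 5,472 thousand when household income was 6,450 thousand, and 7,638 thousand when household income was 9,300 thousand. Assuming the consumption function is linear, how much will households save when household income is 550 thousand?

S = -438

MPC = (7638 − 5472)/(9300 − 6450) = 2166/2850 = 0.76
a = 5472 − 0.76(6450) = 5472 − 4902 = 570
C = 570 + 0.76(550) = 988
S = 550 − 988 = -438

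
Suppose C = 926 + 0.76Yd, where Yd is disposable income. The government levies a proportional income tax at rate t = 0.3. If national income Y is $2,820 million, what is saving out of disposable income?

S = -452.24

Yd = (1 − 0.3)(2820) = 0.7(2820) = 1974
C = 926 + 0.76(1974) = 926 + 1500.24 = 2426.24
S = Yd − C = 1974 − 2426.24 = -452.24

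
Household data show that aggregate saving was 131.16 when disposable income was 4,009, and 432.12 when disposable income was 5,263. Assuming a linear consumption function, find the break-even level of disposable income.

Y = 3462.5

MPS = ΔS/ΔY = (432.12 − 131.16)/(5263 − 4009) = 300.96/1254 = 0.24
MPC = 1 − MPS = 0.76
From S(4009) = 131.16: −a + 0.24(4009) = 131.16, so a = 962.16 − 131.16 = 831
Break-even (S = 0): Y = a/MPS = 831/0.24 = 3462.5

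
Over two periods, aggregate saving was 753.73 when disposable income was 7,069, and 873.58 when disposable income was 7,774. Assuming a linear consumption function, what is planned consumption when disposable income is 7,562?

C = 6724.46

MPS = ΔS/ΔY = (873.58 − 753.73)/(7774 − 7069) = 119.85/705 = 0.17
MPC = 1 − MPS = 0.83
Autonomous saving = 753.73 − 0.17(7069) = -448, so a = 448
C = 448 + 0.83(7562) = 448 + 6276.46 = 6724.46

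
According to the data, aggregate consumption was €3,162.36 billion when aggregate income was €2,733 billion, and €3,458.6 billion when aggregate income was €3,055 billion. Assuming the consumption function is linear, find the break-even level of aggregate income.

Y = 8100

MPC = (3458.6 − 3162.36)/(3055 − 2733) = 296.24/322 = 0.92
a = 3162.36 − 0.92(2733) = 3162.36 − 2514.36 = 648
Break-even: Y = a/(1−MPC) = 648/0.08 = 8100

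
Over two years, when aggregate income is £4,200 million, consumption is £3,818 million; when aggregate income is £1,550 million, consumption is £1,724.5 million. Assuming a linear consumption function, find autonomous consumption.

MPC = ΔC/ΔY = (3818 − 1724.5)/(4200 − 1550) = 2093.5/2650 = 0.79
a = C − MPC·Y = 1724.5 − 0.79(1550) = 1724.5 − 1224.5 = 500

a = 500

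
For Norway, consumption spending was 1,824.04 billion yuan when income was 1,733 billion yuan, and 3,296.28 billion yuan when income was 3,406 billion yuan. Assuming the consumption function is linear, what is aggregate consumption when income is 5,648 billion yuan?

C = 5269.24

MPC = (3296.28 − 1824.04)/(3406 − 1733) = 1472.24/1673 = 0.88
a = 1824.04 − 0.88(1733) = 1824.04 − 1525.04 = 299
C = 299 + 0.88(5648) = 299 + 4970.24 = 5269.24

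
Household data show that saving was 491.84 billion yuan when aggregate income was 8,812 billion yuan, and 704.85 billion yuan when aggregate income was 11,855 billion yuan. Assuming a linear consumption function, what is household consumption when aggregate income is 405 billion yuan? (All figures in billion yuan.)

MPS = ΔS/ΔY = (704.85 − 491.84)/(11855 − 8812) = 213.01/3043 = 0.07
MPC = 1 − MPS = 0.93
Autonomous saving = 491.84 − 0.07(8812) = -125, so a = 125
C = 125 + 0.93(405) = 125 + 376.65 = 501.65

C = 501.65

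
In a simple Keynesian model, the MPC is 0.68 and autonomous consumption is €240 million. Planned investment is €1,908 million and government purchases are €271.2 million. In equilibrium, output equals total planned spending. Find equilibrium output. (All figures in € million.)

Y = C + I + G = 240 + 0.68Y + 1908 + 271.2
Y − 0.68Y = 2419.2
0.32Y = 2419.2, so Y = 2419.2/0.32 = 7560

Y = 7560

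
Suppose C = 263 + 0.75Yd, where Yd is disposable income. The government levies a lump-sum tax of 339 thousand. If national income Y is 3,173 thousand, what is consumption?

C = 2388.5

Yd = Y − T = 3173 − 339 = 2834
C = 263 + 0.75(2834) = 263 + 2125.5 = 2388.5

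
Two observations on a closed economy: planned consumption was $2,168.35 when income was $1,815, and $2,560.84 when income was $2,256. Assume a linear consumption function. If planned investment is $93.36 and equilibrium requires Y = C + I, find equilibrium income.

MPC = (2560.84 − 2168.35)/(2256 − 1815) = 392.49/441 = 0.89
a = 2168.35 − 0.89(1815) = 553
Equilibrium: Y = 553 + 0.89Y + 93.36
0.11Y = 646.36, so Y = 646.36/0.11 = 5876

Y = 5876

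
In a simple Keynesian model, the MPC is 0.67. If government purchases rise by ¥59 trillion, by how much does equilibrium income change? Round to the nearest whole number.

ΔY ≈ 179

The multiplier is 1/(1 − MPC) = 1/0.33.
ΔY = 59/0.33 = 178.79 ≈ 179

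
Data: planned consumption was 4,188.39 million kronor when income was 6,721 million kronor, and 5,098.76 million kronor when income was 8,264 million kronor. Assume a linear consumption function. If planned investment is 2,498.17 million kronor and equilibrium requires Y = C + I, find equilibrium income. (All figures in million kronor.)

Y = 6637

MPC = (5098.76 − 4188.39)/(8264 − 6721) = 910.37/1543 = 0.59
a = 4188.39 − 0.59(6721) = 223
Equilibrium: Y = 223 + 0.59Y + 2498.17
0.41Y = 2721.17, so Y = 2721.17/0.41 = 6637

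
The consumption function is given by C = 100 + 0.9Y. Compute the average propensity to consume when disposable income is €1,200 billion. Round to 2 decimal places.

APC = 0.98

C = 100 + 0.9(1200) = 1180
APC = C/Y = 1180/1200 = 0.98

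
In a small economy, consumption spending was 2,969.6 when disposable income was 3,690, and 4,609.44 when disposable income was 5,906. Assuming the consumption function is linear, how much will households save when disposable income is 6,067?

MPC = (4609.44 − 2969.6)/(5906 − 3690) = 1639.84/2216 = 0.74
a = 2969.6 − 0.74(3690) = 2969.6 − 2730.6 = 239
C = 239 + 0.74(6067) = 4728.58
S = 6067 − 4728.58 = 1338.42

S = 1338.42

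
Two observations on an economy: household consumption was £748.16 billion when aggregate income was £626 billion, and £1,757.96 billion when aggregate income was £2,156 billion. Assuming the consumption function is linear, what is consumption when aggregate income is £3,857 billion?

C = 2880.62

MPC = (1757.96 − 748.16)/(2156 − 626) = 1009.8/1530 = 0.66
a = 748.16 − 0.66(626) = 748.16 − 413.16 = 335
C = 335 + 0.66(3857) = 335 + 2545.62 = 2880.62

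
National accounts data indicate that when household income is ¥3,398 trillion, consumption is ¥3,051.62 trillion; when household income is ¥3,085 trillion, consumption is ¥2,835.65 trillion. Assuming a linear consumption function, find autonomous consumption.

MPC = ΔC/ΔY = (3051.62 − 2835.65)/(3398 − 3085) = 215.97/313 = 0.69
a = C − MPC·Y = 2835.65 − 0.69(3085) = 2835.65 − 2128.65 = 707

a = 707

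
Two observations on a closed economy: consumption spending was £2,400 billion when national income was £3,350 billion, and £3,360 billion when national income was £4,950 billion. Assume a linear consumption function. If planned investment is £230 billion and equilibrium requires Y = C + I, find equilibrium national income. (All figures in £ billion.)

Y = 1550

MPC = (3360 − 2400)/(4950 − 3350) = 960/1600 = 0.6
a = 2400 − 0.6(3350) = 390
Equilibrium: Y = 390 + 0.6Y + 230
0.4Y = 620, so Y = 620/0.4 = 1550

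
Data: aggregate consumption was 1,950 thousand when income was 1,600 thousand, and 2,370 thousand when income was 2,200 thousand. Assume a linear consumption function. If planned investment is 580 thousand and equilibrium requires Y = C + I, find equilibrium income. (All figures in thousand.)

Y = 4700

MPC = (2370 − 1950)/(2200 − 1600) = 420/600 = 0.7
a = 1950 − 0.7(1600) = 830
Equilibrium: Y = 830 + 0.7Y + 580
0.3Y = 1410, so Y = 1410/0.3 = 4700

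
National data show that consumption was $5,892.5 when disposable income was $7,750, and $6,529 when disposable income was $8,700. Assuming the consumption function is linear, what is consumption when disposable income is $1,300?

MPC = (6529 − 5892.5)/(8700 − 7750) = 636.5/950 = 0.67
a = 5892.5 − 0.67(7750) = 5892.5 − 5192.5 = 700
C = 700 + 0.67(1300) = 700 + 871 = 1571

C = 1571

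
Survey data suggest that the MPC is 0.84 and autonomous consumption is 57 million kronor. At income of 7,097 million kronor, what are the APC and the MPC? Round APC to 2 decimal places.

MPC = 0.84 (the slope of the consumption function)
C = 57 + 0.84(7097) = 6018.48, so APC = 6018.48/7097 = 0.85

APC = 0.85; MPC = 0.84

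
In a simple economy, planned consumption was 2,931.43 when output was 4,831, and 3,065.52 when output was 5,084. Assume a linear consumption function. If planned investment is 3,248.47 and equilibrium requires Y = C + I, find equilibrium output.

MPC = (3065.52 − 2931.43)/(5084 − 4831) = 134.09/253 = 0.53
a = 2931.43 − 0.53(4831) = 371
Equilibrium: Y = 371 + 0.53Y + 3248.47
0.47Y = 3619.47, so Y = 3619.47/0.47 = 7701

Y = 7701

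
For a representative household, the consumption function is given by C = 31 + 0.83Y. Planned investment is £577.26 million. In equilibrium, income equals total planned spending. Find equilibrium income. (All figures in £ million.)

Y = 3578

Y = C + I = 31 + 0.83Y + 577.26
Y − 0.83Y = 608.26
0.17Y = 608.26, so Y = 608.26/0.17 = 3578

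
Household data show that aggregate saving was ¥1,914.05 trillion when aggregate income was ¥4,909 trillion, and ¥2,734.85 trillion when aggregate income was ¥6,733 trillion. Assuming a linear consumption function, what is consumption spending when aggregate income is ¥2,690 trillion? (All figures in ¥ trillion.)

MPS = ΔS/ΔY = (2734.85 − 1914.05)/(6733 − 4909) = 820.8/1824 = 0.45
MPC = 1 − MPS = 0.55
Autonomous saving = 1914.05 − 0.45(4909) = -295, so a = 295
C = 295 + 0.55(2690) = 295 + 1479.5 = 1774.5

C = 1774.5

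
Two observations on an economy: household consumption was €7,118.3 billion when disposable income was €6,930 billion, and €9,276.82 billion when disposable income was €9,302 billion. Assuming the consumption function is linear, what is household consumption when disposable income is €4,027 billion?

MPC = (9276.82 − 7118.3)/(9302 − 6930) = 2158.52/2372 = 0.91
a = 7118.3 − 0.91(6930) = 7118.3 − 6306.3 = 812
C = 812 + 0.91(4027) = 812 + 3664.57 = 4476.57

C = 4476.57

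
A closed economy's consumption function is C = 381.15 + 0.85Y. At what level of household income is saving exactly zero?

At break-even, C = Y: 381.15 + 0.85Y = Y
0.15Y = 381.15, so Y = 381.15/0.15 = 2541

Y = 2541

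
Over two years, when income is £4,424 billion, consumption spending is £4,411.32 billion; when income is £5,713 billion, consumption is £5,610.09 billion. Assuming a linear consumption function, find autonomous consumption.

a = 297

MPC = ΔC/ΔY = (5610.09 − 4411.32)/(5713 − 4424) = 1198.77/1289 = 0.93
a = C − MPC·Y = 4411.32 − 0.93(4424) = 4411.32 − 4114.32 = 297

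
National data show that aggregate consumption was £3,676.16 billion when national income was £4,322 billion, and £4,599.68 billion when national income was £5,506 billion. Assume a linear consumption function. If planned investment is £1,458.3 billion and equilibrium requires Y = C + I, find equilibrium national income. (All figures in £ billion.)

Y = 8015

MPC = (4599.68 − 3676.16)/(5506 − 4322) = 923.52/1184 = 0.78
a = 3676.16 − 0.78(4322) = 305
Equilibrium: Y = 305 + 0.78Y + 1458.3
0.22Y = 1763.3, so Y = 1763.3/0.22 = 8015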